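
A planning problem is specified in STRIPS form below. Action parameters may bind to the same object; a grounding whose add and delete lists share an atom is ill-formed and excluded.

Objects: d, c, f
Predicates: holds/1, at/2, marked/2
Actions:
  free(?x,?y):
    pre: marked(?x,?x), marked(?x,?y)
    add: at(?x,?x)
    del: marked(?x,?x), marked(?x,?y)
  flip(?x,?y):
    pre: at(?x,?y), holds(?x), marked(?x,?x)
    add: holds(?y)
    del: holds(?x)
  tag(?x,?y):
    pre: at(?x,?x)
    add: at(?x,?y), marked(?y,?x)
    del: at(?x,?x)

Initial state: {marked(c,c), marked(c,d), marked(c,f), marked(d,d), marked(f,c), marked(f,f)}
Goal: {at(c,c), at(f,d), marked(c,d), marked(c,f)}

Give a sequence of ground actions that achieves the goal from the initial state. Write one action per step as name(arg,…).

1. free(c,c)  →  {at(c,c), marked(c,d), marked(c,f), marked(d,d), marked(f,c), marked(f,f)}
2. free(f,c)  →  {at(c,c), at(f,f), marked(c,d), marked(c,f), marked(d,d)}
3. tag(f,d)  →  {at(c,c), at(f,d), marked(c,d), marked(c,f), marked(d,d), marked(d,f)}

free(c,c); free(f,c); tag(f,d)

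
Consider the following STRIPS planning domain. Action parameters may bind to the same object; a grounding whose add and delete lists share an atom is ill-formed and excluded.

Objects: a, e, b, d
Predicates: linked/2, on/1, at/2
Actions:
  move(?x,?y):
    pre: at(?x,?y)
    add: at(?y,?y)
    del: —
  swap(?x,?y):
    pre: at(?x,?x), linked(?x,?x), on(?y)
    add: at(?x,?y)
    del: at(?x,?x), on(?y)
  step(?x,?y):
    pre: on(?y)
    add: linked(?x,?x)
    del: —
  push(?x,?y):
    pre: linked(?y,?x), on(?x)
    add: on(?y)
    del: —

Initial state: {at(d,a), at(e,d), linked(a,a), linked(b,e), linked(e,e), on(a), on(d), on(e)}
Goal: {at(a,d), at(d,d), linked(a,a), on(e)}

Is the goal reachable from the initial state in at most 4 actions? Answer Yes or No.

1. move(e,d)  →  {at(d,a), at(d,d), at(e,d), linked(a,a), linked(b,e), linked(e,e), on(a), on(d), on(e)}
2. move(d,a)  →  {at(a,a), at(d,a), at(d,d), at(e,d), linked(a,a), linked(b,e), linked(e,e), on(a), on(d), on(e)}
3. swap(a,d)  →  {at(a,d), at(d,a), at(d,d), at(e,d), linked(a,a), linked(b,e), linked(e,e), on(a), on(e)}
optimal plan length = 3; 3 ≤ 4

Yes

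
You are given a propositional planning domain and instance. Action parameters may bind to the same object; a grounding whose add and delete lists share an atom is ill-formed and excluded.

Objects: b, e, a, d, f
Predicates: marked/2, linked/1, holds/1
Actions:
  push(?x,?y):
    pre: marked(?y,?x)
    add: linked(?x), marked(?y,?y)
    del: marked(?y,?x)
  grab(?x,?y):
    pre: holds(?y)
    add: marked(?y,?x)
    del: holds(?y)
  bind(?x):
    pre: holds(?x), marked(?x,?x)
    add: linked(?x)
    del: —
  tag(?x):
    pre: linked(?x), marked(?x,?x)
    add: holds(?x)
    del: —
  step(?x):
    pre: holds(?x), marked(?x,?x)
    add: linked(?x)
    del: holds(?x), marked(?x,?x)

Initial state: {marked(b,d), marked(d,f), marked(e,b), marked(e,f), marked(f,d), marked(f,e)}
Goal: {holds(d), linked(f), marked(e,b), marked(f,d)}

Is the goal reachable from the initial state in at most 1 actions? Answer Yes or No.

No

1. push(d,b)  →  {linked(d), marked(b,b), marked(d,f), marked(e,b), marked(e,f), marked(f,d), marked(f,e)}
2. push(f,d)  →  {linked(d), linked(f), marked(b,b), marked(d,d), marked(e,b), marked(e,f), marked(f,d), marked(f,e)}
3. tag(d)  →  {holds(d), linked(d), linked(f), marked(b,b), marked(d,d), marked(e,b), marked(e,f), marked(f,d), marked(f,e)}
optimal plan length = 3; 3 > 1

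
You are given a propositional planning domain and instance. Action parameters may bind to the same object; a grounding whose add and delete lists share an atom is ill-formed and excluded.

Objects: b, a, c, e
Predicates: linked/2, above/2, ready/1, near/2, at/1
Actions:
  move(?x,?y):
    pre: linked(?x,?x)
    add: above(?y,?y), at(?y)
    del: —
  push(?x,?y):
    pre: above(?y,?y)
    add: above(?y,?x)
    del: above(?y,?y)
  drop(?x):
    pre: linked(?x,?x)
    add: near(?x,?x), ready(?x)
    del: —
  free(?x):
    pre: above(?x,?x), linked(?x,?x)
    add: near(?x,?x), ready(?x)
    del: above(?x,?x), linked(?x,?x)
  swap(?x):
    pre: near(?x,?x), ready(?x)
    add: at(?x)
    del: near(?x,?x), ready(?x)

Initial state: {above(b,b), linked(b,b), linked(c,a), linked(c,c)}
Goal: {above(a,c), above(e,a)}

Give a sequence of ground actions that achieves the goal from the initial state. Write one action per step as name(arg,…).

1. move(b,a)  →  {above(a,a), above(b,b), at(a), linked(b,b), linked(c,a), linked(c,c)}
2. move(b,e)  →  {above(a,a), above(b,b), above(e,e), at(a), at(e), linked(b,b), linked(c,a), linked(c,c)}
3. push(a,e)  →  {above(a,a), above(b,b), above(e,a), at(a), at(e), linked(b,b), linked(c,a), linked(c,c)}
4. push(c,a)  →  {above(a,c), above(b,b), above(e,a), at(a), at(e), linked(b,b), linked(c,a), linked(c,c)}

move(b,a); move(b,e); push(a,e); push(c,a)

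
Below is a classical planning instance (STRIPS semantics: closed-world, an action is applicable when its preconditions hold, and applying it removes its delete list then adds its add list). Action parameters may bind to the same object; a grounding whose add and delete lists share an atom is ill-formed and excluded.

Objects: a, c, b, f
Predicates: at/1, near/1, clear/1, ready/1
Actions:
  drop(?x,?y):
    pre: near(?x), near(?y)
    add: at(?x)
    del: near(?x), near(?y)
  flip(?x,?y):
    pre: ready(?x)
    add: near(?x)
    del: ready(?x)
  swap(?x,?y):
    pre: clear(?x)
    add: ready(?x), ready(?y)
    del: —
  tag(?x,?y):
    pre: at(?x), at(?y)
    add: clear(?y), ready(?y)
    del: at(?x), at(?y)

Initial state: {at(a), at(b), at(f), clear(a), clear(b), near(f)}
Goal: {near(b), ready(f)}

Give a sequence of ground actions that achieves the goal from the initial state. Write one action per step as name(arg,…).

1. swap(b,f)  →  {at(a), at(b), at(f), clear(a), clear(b), near(f), ready(b), ready(f)}
2. flip(b,a)  →  {at(a), at(b), at(f), clear(a), clear(b), near(b), near(f), ready(f)}

swap(b,f); flip(b,a)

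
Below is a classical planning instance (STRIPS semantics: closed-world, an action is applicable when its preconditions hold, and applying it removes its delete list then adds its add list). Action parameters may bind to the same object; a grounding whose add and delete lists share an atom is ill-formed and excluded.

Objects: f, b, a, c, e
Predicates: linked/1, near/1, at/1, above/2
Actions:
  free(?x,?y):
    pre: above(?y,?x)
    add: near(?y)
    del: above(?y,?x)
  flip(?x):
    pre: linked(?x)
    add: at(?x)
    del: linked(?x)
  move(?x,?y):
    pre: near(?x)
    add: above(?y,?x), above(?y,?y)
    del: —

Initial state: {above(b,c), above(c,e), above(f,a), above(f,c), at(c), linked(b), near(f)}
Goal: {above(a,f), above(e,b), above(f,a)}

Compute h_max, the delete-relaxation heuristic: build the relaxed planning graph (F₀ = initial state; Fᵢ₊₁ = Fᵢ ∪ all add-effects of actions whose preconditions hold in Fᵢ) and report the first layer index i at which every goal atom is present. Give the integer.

F0 = init (7 atoms)
F1 = F0 ∪ {above(a,a), above(a,f), above(b,b), above(b,f), above(c,c), above(c,f), above(e,e), above(e,f), above(f,f), at(b), near(b), near(c)}  (19 atoms)
F2 = F1 ∪ {above(a,b), above(a,c), above(c,b), above(e,b), above(e,c), above(f,b), near(a), near(e)}  (27 atoms)
goal ⊆ F2  ⇒  h_max = 2

2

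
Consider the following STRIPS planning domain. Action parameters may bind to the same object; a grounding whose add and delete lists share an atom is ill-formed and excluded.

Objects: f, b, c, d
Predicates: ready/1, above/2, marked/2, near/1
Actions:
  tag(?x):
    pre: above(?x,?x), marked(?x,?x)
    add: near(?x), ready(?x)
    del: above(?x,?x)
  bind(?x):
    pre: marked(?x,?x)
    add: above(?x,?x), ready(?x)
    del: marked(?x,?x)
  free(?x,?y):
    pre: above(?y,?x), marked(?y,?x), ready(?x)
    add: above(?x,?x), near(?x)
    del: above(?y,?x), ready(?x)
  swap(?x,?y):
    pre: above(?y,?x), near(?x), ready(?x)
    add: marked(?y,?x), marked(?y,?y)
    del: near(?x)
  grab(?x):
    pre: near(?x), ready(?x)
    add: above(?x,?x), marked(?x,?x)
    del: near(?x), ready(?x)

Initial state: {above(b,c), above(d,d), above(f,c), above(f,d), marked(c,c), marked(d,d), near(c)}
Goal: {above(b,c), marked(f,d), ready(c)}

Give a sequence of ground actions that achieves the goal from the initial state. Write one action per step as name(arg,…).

1. tag(d)  →  {above(b,c), above(f,c), above(f,d), marked(c,c), marked(d,d), near(c), near(d), ready(d)}
2. bind(c)  →  {above(b,c), above(c,c), above(f,c), above(f,d), marked(d,d), near(c), near(d), ready(c), ready(d)}
3. swap(d,f)  →  {above(b,c), above(c,c), above(f,c), above(f,d), marked(d,d), marked(f,d), marked(f,f), near(c), ready(c), ready(d)}

tag(d); bind(c); swap(d,f)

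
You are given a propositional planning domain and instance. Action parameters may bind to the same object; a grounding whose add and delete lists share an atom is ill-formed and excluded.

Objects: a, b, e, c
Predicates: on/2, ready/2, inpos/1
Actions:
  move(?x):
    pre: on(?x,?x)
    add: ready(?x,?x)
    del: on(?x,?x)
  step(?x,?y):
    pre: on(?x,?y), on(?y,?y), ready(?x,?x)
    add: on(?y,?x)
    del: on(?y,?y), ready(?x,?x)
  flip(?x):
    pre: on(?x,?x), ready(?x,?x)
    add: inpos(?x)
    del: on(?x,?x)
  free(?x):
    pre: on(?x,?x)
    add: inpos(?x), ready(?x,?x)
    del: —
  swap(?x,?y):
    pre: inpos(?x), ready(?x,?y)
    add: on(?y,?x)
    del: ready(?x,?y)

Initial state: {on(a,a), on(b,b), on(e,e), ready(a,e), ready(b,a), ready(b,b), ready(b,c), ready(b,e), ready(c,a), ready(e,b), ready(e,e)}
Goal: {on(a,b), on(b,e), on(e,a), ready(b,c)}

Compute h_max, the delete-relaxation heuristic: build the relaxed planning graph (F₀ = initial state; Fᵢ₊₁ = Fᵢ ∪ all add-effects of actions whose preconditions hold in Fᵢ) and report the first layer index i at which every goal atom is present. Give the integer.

F0 = init (11 atoms)
F1 = F0 ∪ {inpos(a), inpos(b), inpos(e), ready(a,a)}  (15 atoms)
F2 = F1 ∪ {on(a,b), on(b,e), on(c,b), on(e,a), on(e,b)}  (20 atoms)
goal ⊆ F2  ⇒  h_max = 2

2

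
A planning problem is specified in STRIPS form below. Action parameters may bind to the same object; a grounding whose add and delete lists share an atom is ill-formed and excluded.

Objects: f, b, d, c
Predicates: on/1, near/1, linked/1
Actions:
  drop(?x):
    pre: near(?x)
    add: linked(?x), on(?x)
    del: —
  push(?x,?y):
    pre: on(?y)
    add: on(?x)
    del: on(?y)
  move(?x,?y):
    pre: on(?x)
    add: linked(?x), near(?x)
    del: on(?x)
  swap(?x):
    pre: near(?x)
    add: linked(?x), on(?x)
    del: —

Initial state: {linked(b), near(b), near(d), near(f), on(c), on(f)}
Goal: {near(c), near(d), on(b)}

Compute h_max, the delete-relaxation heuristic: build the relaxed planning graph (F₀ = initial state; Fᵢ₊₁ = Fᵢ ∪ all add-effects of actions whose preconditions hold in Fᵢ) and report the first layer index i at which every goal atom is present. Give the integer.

1

F0 = init (6 atoms)
F1 = F0 ∪ {linked(c), linked(d), linked(f), near(c), on(b), on(d)}  (12 atoms)
goal ⊆ F1  ⇒  h_max = 1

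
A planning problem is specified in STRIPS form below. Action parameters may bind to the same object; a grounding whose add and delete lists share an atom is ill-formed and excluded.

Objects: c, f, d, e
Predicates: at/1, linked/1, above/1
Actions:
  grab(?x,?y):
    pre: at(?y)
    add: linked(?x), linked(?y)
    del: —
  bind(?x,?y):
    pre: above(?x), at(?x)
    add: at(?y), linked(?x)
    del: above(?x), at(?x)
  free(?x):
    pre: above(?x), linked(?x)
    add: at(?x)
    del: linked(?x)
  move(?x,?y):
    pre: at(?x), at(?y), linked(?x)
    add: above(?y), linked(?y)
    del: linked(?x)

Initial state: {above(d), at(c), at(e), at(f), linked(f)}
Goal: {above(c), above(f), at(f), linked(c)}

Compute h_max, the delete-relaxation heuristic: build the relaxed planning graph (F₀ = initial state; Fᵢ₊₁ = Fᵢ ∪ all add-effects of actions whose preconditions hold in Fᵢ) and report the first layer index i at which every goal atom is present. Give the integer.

2

F0 = init (5 atoms)
F1 = F0 ∪ {above(c), above(e), linked(c), linked(d), linked(e)}  (10 atoms)
F2 = F1 ∪ {above(f), at(d)}  (12 atoms)
goal ⊆ F2  ⇒  h_max = 2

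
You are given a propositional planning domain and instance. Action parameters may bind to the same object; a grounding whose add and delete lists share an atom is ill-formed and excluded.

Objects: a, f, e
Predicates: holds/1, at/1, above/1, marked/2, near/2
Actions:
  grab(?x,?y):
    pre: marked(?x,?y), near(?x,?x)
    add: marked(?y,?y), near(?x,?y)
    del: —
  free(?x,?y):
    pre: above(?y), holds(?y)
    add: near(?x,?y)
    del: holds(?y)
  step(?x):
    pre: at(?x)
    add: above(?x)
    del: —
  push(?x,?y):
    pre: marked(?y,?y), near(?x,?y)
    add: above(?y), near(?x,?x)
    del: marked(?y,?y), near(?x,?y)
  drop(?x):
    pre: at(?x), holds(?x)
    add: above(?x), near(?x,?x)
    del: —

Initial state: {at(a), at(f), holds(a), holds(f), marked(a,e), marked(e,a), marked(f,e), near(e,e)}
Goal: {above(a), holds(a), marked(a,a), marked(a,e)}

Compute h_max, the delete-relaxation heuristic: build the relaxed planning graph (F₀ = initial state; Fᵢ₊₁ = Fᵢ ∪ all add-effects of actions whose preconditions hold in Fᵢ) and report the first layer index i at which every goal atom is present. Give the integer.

F0 = init (8 atoms)
F1 = F0 ∪ {above(a), above(f), marked(a,a), near(a,a), near(e,a), near(f,f)}  (14 atoms)
goal ⊆ F1  ⇒  h_max = 1

1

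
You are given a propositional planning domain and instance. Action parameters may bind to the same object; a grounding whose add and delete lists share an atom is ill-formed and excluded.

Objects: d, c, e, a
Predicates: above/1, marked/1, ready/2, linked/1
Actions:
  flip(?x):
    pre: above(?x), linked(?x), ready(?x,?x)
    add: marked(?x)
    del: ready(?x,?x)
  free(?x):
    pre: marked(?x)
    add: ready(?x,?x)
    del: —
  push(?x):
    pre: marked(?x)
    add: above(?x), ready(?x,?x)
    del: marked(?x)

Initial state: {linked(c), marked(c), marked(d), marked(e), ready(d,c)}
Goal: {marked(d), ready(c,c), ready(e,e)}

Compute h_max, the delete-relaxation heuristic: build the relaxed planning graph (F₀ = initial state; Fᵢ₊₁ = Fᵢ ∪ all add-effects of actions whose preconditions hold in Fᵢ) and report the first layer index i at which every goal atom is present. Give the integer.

1

F0 = init (5 atoms)
F1 = F0 ∪ {above(c), above(d), above(e), ready(c,c), ready(d,d), ready(e,e)}  (11 atoms)
goal ⊆ F1  ⇒  h_max = 1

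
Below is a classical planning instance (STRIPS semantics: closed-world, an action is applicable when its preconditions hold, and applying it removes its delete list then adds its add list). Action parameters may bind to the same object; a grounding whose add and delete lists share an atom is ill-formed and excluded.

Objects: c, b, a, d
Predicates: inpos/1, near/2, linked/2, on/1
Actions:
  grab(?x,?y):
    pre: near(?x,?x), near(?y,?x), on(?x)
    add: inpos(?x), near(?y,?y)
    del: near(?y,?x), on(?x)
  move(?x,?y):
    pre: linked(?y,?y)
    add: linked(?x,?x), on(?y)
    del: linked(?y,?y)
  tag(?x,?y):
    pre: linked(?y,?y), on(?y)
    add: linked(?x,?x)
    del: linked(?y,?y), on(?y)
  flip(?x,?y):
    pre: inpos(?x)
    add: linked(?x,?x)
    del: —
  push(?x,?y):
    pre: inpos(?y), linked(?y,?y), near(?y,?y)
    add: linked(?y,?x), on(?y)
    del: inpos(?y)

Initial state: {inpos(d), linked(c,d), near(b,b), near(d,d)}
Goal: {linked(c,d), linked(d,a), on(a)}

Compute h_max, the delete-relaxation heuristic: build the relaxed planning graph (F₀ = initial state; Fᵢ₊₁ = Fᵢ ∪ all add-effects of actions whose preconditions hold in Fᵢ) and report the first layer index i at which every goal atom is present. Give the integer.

F0 = init (4 atoms)
F1 = F0 ∪ {linked(d,d)}  (5 atoms)
F2 = F1 ∪ {linked(a,a), linked(b,b), linked(c,c), linked(d,a), linked(d,b), linked(d,c), on(d)}  (12 atoms)
F3 = F2 ∪ {on(a), on(b), on(c)}  (15 atoms)
goal ⊆ F3  ⇒  h_max = 3

3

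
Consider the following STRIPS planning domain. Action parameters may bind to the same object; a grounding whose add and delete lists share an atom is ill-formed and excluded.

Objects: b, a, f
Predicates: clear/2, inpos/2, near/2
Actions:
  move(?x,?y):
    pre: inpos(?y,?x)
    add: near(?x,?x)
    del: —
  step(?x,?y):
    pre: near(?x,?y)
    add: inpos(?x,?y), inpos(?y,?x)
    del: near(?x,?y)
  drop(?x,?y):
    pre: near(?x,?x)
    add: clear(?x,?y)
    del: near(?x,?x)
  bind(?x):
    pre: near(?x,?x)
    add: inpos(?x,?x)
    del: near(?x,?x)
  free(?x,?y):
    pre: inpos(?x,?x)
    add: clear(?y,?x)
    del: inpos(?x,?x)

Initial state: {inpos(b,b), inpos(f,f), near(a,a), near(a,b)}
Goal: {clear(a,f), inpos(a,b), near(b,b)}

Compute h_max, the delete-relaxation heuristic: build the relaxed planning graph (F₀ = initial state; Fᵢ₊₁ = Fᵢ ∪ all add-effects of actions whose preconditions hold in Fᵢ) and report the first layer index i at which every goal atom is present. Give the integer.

1

F0 = init (4 atoms)
F1 = F0 ∪ {clear(a,a), clear(a,b), clear(a,f), clear(b,b), clear(b,f), clear(f,b), clear(f,f), inpos(a,a), inpos(a,b), inpos(b,a), near(b,b), near(f,f)}  (16 atoms)
goal ⊆ F1  ⇒  h_max = 1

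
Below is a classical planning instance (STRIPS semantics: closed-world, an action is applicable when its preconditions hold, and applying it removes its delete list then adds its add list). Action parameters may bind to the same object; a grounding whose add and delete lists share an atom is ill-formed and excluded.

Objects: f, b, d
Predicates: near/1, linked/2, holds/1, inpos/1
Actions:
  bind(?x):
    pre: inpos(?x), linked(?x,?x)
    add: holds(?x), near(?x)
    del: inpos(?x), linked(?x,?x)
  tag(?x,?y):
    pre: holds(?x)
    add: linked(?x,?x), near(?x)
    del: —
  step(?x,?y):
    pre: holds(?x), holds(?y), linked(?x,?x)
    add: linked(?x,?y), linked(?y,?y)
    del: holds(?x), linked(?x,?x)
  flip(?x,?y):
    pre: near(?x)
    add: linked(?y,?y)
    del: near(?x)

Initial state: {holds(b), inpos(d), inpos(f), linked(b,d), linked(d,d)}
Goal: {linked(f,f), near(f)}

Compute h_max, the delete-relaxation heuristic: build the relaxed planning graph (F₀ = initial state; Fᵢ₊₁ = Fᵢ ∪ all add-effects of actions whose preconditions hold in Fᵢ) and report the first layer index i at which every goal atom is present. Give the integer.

F0 = init (5 atoms)
F1 = F0 ∪ {holds(d), linked(b,b), near(b), near(d)}  (9 atoms)
F2 = F1 ∪ {linked(d,b), linked(f,f)}  (11 atoms)
F3 = F2 ∪ {holds(f), near(f)}  (13 atoms)
goal ⊆ F3  ⇒  h_max = 3

3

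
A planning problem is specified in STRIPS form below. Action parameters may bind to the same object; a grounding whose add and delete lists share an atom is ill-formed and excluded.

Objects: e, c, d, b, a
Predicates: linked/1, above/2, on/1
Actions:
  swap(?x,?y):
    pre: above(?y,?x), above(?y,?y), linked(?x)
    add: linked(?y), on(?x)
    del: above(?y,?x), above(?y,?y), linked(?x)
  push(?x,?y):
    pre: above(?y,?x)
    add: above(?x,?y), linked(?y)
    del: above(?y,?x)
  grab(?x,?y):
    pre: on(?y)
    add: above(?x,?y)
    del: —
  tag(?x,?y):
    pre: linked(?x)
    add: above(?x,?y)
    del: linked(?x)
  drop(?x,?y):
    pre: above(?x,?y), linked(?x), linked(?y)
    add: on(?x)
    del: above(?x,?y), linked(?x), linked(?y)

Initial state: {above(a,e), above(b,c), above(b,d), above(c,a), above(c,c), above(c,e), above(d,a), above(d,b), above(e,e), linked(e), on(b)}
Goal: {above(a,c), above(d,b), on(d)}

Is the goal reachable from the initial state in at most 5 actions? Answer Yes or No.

1. push(a,c)  →  {above(a,c), above(a,e), above(b,c), above(b,d), above(c,c), above(c,e), above(d,a), above(d,b), above(e,e), linked(c), linked(e), on(b)}
2. push(a,d)  →  {above(a,c), above(a,d), above(a,e), above(b,c), above(b,d), above(c,c), above(c,e), above(d,b), above(e,e), linked(c), linked(d), linked(e), on(b)}
3. push(d,a)  →  {above(a,c), above(a,e), above(b,c), above(b,d), above(c,c), above(c,e), above(d,a), above(d,b), above(e,e), linked(a), linked(c), linked(d), linked(e), on(b)}
4. drop(d,a)  →  {above(a,c), above(a,e), above(b,c), above(b,d), above(c,c), above(c,e), above(d,b), above(e,e), linked(c), linked(e), on(b), on(d)}
optimal plan length = 4; 4 ≤ 5

Yes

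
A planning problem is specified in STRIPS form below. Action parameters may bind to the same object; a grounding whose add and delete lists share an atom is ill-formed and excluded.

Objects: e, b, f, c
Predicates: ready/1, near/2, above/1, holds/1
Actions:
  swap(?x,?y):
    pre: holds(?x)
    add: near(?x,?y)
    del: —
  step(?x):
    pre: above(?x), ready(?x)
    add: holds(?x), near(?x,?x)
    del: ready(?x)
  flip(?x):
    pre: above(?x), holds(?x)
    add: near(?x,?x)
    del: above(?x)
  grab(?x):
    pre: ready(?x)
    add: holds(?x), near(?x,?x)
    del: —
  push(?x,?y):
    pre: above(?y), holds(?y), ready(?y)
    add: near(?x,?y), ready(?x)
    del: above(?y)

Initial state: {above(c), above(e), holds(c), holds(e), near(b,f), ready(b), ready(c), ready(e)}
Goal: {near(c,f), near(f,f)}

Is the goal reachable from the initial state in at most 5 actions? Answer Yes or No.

1. swap(c,f)  →  {above(c), above(e), holds(c), holds(e), near(b,f), near(c,f), ready(b), ready(c), ready(e)}
2. push(f,e)  →  {above(c), holds(c), holds(e), near(b,f), near(c,f), near(f,e), ready(b), ready(c), ready(e), ready(f)}
3. grab(f)  →  {above(c), holds(c), holds(e), holds(f), near(b,f), near(c,f), near(f,e), near(f,f), ready(b), ready(c), ready(e), ready(f)}
optimal plan length = 3; 3 ≤ 5

Yes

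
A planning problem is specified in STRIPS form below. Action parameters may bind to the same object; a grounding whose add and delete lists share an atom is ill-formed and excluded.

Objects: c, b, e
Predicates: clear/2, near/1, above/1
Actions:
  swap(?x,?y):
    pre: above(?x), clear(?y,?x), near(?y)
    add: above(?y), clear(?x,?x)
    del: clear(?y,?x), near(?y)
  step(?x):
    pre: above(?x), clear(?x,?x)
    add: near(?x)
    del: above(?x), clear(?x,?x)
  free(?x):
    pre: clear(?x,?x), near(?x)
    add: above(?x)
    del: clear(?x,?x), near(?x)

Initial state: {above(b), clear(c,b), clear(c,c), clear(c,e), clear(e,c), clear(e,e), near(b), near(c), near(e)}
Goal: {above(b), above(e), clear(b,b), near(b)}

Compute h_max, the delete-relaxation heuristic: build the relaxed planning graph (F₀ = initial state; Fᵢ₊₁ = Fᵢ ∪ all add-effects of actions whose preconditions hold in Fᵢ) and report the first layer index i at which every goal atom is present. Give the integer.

F0 = init (9 atoms)
F1 = F0 ∪ {above(c), above(e), clear(b,b)}  (12 atoms)
goal ⊆ F1  ⇒  h_max = 1

1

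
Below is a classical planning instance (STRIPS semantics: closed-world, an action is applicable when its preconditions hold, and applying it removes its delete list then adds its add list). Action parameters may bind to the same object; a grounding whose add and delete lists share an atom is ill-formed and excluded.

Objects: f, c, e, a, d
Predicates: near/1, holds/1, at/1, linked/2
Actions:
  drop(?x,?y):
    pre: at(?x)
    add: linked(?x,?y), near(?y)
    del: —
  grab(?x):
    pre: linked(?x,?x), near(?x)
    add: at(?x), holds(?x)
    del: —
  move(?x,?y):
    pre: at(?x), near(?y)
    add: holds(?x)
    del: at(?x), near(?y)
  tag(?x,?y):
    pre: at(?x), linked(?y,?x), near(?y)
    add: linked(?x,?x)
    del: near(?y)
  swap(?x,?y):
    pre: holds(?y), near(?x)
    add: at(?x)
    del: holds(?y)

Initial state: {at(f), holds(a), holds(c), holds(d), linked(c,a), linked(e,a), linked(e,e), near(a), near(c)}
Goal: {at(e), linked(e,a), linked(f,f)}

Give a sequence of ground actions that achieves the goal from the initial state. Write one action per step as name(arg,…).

1. drop(f,f)  →  {at(f), holds(a), holds(c), holds(d), linked(c,a), linked(e,a), linked(e,e), linked(f,f), near(a), near(c), near(f)}
2. drop(f,e)  →  {at(f), holds(a), holds(c), holds(d), linked(c,a), linked(e,a), linked(e,e), linked(f,e), linked(f,f), near(a), near(c), near(e), near(f)}
3. grab(e)  →  {at(e), at(f), holds(a), holds(c), holds(d), holds(e), linked(c,a), linked(e,a), linked(e,e), linked(f,e), linked(f,f), near(a), near(c), near(e), near(f)}

drop(f,f); drop(f,e); grab(e)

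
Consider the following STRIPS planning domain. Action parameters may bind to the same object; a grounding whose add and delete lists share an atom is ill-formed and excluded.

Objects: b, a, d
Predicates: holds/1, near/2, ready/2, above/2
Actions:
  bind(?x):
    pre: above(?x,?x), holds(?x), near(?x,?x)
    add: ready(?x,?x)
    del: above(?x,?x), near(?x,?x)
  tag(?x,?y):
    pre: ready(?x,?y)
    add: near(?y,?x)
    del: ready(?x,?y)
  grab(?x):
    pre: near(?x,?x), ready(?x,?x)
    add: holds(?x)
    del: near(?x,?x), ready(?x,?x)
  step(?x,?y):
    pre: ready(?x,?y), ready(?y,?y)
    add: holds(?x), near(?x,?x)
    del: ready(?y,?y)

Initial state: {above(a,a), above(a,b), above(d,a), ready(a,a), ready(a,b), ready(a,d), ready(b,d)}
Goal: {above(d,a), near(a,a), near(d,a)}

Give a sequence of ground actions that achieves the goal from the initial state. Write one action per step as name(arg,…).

tag(a,a); tag(a,d)

1. tag(a,a)  →  {above(a,a), above(a,b), above(d,a), near(a,a), ready(a,b), ready(a,d), ready(b,d)}
2. tag(a,d)  →  {above(a,a), above(a,b), above(d,a), near(a,a), near(d,a), ready(a,b), ready(b,d)}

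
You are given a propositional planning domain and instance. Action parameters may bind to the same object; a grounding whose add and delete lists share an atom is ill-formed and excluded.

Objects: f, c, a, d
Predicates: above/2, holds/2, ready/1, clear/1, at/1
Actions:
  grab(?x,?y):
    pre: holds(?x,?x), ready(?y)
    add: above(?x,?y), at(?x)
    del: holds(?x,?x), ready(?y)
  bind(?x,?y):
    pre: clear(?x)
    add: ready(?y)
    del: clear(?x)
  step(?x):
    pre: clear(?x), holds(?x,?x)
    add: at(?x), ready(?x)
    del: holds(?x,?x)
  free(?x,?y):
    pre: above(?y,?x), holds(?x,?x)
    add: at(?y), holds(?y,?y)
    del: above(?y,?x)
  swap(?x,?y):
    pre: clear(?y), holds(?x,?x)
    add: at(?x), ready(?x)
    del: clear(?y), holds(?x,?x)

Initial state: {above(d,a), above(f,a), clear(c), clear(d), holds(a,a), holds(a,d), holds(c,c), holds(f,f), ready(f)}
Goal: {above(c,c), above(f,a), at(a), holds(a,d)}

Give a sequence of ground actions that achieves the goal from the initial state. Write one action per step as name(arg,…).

1. grab(a,f)  →  {above(a,f), above(d,a), above(f,a), at(a), clear(c), clear(d), holds(a,d), holds(c,c), holds(f,f)}
2. bind(c,c)  →  {above(a,f), above(d,a), above(f,a), at(a), clear(d), holds(a,d), holds(c,c), holds(f,f), ready(c)}
3. grab(c,c)  →  {above(a,f), above(c,c), above(d,a), above(f,a), at(a), at(c), clear(d), holds(a,d), holds(f,f)}

grab(a,f); bind(c,c); grab(c,c)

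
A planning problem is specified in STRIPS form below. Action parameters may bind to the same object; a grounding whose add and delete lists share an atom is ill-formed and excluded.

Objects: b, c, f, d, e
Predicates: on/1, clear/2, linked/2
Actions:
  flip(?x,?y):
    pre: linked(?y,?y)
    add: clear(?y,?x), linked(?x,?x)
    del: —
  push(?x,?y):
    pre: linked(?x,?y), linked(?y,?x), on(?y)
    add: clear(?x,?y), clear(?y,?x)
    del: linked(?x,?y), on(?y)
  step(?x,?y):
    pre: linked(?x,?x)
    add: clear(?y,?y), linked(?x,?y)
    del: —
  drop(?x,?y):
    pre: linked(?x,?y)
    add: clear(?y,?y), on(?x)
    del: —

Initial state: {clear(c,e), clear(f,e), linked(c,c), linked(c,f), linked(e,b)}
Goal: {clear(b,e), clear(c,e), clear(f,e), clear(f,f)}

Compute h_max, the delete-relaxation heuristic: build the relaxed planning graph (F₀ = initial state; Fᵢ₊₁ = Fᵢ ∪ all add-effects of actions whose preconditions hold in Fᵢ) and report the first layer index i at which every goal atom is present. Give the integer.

F0 = init (5 atoms)
F1 = F0 ∪ {clear(b,b), clear(c,b), clear(c,c), clear(c,d), clear(c,f), clear(d,d), clear(e,e), clear(f,f), linked(b,b), linked(c,b), linked(c,d), linked(c,e), linked(d,d), linked(e,e), linked(f,f), on(c), on(e)}  (22 atoms)
F2 = F1 ∪ {clear(b,c), clear(b,d), clear(b,e), clear(b,f), clear(d,b), clear(d,c), clear(d,e), clear(d,f), clear(e,b), clear(e,c), clear(e,d), clear(e,f), clear(f,b), clear(f,c), clear(f,d), linked(b,c), linked(b,d), linked(b,e), linked(b,f), linked(d,b), linked(d,c), linked(d,e), linked(d,f), linked(e,c), linked(e,d), linked(e,f), linked(f,b), linked(f,c), linked(f,d), linked(f,e), on(b), on(d), on(f)}  (55 atoms)
goal ⊆ F2  ⇒  h_max = 2

2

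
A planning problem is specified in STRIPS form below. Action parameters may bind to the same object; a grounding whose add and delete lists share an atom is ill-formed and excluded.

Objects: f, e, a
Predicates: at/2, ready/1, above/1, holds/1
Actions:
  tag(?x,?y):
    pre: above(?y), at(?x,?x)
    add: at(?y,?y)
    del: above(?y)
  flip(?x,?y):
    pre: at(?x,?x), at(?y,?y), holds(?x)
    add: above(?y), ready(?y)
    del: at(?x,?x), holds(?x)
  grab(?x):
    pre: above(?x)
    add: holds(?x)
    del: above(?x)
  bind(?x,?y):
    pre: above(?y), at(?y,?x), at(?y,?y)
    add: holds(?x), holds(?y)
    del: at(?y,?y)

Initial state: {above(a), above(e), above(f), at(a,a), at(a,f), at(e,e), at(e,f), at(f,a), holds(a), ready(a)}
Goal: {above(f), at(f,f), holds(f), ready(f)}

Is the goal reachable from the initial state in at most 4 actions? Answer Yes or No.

Yes

1. tag(e,f)  →  {above(a), above(e), at(a,a), at(a,f), at(e,e), at(e,f), at(f,a), at(f,f), holds(a), ready(a)}
2. flip(a,f)  →  {above(a), above(e), above(f), at(a,f), at(e,e), at(e,f), at(f,a), at(f,f), ready(a), ready(f)}
3. bind(f,e)  →  {above(a), above(e), above(f), at(a,f), at(e,f), at(f,a), at(f,f), holds(e), holds(f), ready(a), ready(f)}
optimal plan length = 3; 3 ≤ 4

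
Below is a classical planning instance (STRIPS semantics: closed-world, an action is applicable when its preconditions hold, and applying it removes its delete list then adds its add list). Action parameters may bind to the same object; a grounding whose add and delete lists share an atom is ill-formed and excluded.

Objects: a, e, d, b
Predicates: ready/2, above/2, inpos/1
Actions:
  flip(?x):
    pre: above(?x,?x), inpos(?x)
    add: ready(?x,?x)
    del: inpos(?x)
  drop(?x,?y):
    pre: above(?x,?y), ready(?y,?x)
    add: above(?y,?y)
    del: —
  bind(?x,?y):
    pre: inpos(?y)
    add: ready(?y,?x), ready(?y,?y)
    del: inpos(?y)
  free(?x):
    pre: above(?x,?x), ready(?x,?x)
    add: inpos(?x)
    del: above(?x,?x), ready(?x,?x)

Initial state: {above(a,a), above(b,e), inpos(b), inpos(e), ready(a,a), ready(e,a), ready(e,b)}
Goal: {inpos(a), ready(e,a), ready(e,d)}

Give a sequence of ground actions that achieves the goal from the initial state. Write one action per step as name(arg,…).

1. bind(d,e)  →  {above(a,a), above(b,e), inpos(b), ready(a,a), ready(e,a), ready(e,b), ready(e,d), ready(e,e)}
2. free(a)  →  {above(b,e), inpos(a), inpos(b), ready(e,a), ready(e,b), ready(e,d), ready(e,e)}

bind(d,e); free(a)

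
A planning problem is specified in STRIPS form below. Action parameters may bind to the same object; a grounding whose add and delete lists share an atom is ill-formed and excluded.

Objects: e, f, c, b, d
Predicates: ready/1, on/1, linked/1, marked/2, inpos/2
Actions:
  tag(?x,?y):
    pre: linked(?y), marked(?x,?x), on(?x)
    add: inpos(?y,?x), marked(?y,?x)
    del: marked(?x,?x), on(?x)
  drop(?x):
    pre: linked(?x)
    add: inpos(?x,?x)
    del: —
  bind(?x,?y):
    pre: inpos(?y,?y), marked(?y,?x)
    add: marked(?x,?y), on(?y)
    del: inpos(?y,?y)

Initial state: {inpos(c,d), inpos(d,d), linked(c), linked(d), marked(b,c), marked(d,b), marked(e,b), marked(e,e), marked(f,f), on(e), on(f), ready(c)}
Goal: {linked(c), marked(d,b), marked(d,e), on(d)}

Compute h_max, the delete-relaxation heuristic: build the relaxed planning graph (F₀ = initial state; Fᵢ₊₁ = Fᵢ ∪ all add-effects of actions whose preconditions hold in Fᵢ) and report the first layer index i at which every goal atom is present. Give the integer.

1

F0 = init (12 atoms)
F1 = F0 ∪ {inpos(c,c), inpos(c,e), inpos(c,f), inpos(d,e), inpos(d,f), marked(b,d), marked(c,e), marked(c,f), marked(d,e), marked(d,f), on(d)}  (23 atoms)
goal ⊆ F1  ⇒  h_max = 1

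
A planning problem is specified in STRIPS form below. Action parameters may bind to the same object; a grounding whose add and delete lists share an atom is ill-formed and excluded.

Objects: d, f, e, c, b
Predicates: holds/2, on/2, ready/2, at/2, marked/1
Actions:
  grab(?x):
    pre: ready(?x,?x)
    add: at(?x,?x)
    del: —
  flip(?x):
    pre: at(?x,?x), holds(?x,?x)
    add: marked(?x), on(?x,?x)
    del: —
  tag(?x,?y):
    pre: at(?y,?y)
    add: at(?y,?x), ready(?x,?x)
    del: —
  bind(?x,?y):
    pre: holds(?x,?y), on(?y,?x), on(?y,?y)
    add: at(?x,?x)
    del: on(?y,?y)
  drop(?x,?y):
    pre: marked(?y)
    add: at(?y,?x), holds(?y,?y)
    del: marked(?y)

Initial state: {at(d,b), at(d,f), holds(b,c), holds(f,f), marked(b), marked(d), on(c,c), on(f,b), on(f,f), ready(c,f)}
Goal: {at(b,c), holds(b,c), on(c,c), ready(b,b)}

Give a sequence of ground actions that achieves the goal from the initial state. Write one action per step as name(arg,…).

1. bind(f,f)  →  {at(d,b), at(d,f), at(f,f), holds(b,c), holds(f,f), marked(b), marked(d), on(c,c), on(f,b), ready(c,f)}
2. tag(b,f)  →  {at(d,b), at(d,f), at(f,b), at(f,f), holds(b,c), holds(f,f), marked(b), marked(d), on(c,c), on(f,b), ready(b,b), ready(c,f)}
3. drop(c,b)  →  {at(b,c), at(d,b), at(d,f), at(f,b), at(f,f), holds(b,b), holds(b,c), holds(f,f), marked(d), on(c,c), on(f,b), ready(b,b), ready(c,f)}

bind(f,f); tag(b,f); drop(c,b)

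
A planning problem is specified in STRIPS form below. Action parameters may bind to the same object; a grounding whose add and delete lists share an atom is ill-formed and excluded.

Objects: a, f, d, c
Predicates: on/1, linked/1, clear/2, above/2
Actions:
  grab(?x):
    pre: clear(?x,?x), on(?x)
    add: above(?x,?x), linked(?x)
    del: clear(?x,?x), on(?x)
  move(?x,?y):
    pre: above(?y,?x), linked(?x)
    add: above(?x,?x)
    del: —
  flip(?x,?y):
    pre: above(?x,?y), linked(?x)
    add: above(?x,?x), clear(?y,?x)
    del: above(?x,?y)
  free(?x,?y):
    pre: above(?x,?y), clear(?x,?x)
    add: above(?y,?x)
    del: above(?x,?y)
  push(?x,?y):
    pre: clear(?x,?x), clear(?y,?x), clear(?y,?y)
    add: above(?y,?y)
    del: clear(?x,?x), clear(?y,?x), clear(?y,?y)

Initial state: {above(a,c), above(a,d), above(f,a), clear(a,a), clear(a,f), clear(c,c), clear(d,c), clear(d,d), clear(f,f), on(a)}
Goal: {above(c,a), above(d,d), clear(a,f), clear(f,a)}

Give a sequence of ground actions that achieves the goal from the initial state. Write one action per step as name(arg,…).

free(a,c); grab(a); free(f,a); flip(a,f); push(d,d)

1. free(a,c)  →  {above(a,d), above(c,a), above(f,a), clear(a,a), clear(a,f), clear(c,c), clear(d,c), clear(d,d), clear(f,f), on(a)}
2. grab(a)  →  {above(a,a), above(a,d), above(c,a), above(f,a), clear(a,f), clear(c,c), clear(d,c), clear(d,d), clear(f,f), linked(a)}
3. free(f,a)  →  {above(a,a), above(a,d), above(a,f), above(c,a), clear(a,f), clear(c,c), clear(d,c), clear(d,d), clear(f,f), linked(a)}
4. flip(a,f)  →  {above(a,a), above(a,d), above(c,a), clear(a,f), clear(c,c), clear(d,c), clear(d,d), clear(f,a), clear(f,f), linked(a)}
5. push(d,d)  →  {above(a,a), above(a,d), above(c,a), above(d,d), clear(a,f), clear(c,c), clear(d,c), clear(f,a), clear(f,f), linked(a)}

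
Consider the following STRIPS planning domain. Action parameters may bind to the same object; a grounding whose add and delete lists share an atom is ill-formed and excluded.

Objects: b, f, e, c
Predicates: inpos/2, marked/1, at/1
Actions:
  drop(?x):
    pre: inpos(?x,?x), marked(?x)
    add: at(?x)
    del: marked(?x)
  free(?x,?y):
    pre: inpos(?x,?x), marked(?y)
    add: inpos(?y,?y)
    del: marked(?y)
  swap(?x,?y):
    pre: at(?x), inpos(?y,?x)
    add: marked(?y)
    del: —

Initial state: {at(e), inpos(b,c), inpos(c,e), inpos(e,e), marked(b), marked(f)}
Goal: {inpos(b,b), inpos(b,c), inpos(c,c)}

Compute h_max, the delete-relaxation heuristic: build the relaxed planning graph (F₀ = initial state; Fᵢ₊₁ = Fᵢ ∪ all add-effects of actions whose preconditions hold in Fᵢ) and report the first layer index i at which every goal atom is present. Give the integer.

F0 = init (6 atoms)
F1 = F0 ∪ {inpos(b,b), inpos(f,f), marked(c), marked(e)}  (10 atoms)
F2 = F1 ∪ {at(b), at(f), inpos(c,c)}  (13 atoms)
goal ⊆ F2  ⇒  h_max = 2

2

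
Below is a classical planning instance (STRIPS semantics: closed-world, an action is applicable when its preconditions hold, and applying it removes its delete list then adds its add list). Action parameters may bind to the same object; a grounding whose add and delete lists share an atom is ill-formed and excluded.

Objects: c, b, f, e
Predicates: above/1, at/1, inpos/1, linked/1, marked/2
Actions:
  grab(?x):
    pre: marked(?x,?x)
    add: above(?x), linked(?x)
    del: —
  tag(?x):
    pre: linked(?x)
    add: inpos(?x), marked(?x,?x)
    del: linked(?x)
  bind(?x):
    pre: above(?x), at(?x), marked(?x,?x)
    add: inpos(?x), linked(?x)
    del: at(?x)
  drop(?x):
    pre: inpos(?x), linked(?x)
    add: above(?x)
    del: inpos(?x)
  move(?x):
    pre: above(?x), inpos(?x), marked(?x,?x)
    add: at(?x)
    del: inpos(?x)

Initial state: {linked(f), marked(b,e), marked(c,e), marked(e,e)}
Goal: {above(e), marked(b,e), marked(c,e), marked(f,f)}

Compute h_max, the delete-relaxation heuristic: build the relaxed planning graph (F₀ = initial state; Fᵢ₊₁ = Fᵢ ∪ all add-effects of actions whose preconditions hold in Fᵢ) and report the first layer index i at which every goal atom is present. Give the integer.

1

F0 = init (4 atoms)
F1 = F0 ∪ {above(e), inpos(f), linked(e), marked(f,f)}  (8 atoms)
goal ⊆ F1  ⇒  h_max = 1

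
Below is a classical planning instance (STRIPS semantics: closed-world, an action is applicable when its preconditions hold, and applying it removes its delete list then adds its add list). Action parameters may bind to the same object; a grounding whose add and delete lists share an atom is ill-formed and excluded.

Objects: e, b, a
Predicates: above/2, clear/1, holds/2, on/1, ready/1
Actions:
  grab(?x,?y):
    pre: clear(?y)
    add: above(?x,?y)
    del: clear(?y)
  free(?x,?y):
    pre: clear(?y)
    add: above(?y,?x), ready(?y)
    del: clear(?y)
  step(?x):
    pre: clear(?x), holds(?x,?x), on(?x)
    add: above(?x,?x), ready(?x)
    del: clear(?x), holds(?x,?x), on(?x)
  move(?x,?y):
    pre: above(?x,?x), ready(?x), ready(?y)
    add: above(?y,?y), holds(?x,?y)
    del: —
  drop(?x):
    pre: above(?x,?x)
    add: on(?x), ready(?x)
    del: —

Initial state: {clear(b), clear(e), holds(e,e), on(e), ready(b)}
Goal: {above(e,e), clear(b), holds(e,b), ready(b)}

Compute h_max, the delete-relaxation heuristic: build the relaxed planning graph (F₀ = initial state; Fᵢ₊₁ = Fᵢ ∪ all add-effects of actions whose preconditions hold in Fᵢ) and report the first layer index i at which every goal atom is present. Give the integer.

F0 = init (5 atoms)
F1 = F0 ∪ {above(a,b), above(a,e), above(b,a), above(b,b), above(b,e), above(e,a), above(e,b), above(e,e), ready(e)}  (14 atoms)
F2 = F1 ∪ {holds(b,b), holds(b,e), holds(e,b), on(b)}  (18 atoms)
goal ⊆ F2  ⇒  h_max = 2

2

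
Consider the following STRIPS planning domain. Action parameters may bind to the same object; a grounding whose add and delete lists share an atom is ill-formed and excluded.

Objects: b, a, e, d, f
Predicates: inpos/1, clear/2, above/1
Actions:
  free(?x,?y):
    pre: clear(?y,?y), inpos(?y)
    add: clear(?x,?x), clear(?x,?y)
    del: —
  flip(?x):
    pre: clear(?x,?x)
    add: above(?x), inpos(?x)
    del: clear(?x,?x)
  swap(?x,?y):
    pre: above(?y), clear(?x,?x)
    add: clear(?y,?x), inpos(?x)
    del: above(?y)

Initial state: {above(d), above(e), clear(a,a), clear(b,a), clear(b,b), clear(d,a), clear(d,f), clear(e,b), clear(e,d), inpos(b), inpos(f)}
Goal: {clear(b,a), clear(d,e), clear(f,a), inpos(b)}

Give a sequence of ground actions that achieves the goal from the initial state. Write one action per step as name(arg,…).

free(e,b); swap(a,e); free(f,a); swap(e,d)

1. free(e,b)  →  {above(d), above(e), clear(a,a), clear(b,a), clear(b,b), clear(d,a), clear(d,f), clear(e,b), clear(e,d), clear(e,e), inpos(b), inpos(f)}
2. swap(a,e)  →  {above(d), clear(a,a), clear(b,a), clear(b,b), clear(d,a), clear(d,f), clear(e,a), clear(e,b), clear(e,d), clear(e,e), inpos(a), inpos(b), inpos(f)}
3. free(f,a)  →  {above(d), clear(a,a), clear(b,a), clear(b,b), clear(d,a), clear(d,f), clear(e,a), clear(e,b), clear(e,d), clear(e,e), clear(f,a), clear(f,f), inpos(a), inpos(b), inpos(f)}
4. swap(e,d)  →  {clear(a,a), clear(b,a), clear(b,b), clear(d,a), clear(d,e), clear(d,f), clear(e,a), clear(e,b), clear(e,d), clear(e,e), clear(f,a), clear(f,f), inpos(a), inpos(b), inpos(e), inpos(f)}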